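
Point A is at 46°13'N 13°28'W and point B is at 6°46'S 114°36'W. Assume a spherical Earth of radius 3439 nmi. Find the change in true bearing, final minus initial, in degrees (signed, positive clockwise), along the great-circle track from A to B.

At departure: θ₁ = atan2(sin Δλ cos φ₂, cos φ₁ sin φ₂ − sin φ₁ cos φ₂ cos Δλ) = 273.34°
At arrival: θ₂ = atan2(sin Δλ cos φ₁, −cos φ₂ sin φ₁ + sin φ₂ cos φ₁ cos Δλ) = 224.08°
Δθ = θ₂ − θ₁ = -49.3°

-49.3°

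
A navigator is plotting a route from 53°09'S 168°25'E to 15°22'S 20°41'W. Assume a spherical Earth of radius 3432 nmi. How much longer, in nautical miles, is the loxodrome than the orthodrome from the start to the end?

1813 nmi

Great circle: cos σ = sin φ₁ sin φ₂ + cos φ₁ cos φ₂ cos Δλ,  σ = 1.9379 rad → d_gc = 6651.0 nmi
Rhumb line: Δψ = +0.8277, q = Δφ/Δψ = 0.7967, d_rh = R√(Δφ²+q²Δλ²) = 8463.9 nmi
Excess = 8463.9 − 6651.0 = 1812.9 ≈ 1813 nmi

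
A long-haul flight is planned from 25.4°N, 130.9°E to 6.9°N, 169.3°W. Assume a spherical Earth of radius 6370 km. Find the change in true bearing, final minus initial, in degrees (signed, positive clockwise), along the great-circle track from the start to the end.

Initial bearing θ₁ = atan2(sin Δλ cos φ₂, cos φ₁ sin φ₂ − sin φ₁ cos φ₂ cos Δλ) = 97.02°
Final bearing θ₂ = (initial bearing from the destination back to the start) + 180° = 115.43°
Δθ = θ₂ − θ₁ = +18.4°

+18.4°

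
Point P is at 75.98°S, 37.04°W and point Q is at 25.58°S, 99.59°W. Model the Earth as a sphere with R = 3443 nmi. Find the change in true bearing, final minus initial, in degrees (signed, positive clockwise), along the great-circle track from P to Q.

+55.0°

At departure: θ₁ = atan2(sin Δλ cos φ₂, cos φ₁ sin φ₂ − sin φ₁ cos φ₂ cos Δλ) = 290.47°
At arrival: θ₂ = atan2(sin Δλ cos φ₁, −cos φ₂ sin φ₁ + sin φ₂ cos φ₁ cos Δλ) = 345.43°
Δθ = θ₂ − θ₁ = +55.0°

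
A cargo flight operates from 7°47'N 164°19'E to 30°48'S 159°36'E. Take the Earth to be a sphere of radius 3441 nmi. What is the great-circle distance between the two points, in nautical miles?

cos σ = sin φ₁ sin φ₂ + cos φ₁ cos φ₂ cos Δλ
      = sin(7.78°)sin(-30.80°) + cos(7.78°)cos(-30.80°)cos(-4.72°) = 0.7788
σ = 38.847° → d = Rσ = 3441·0.67801 = 2333 nmi

2333 nmi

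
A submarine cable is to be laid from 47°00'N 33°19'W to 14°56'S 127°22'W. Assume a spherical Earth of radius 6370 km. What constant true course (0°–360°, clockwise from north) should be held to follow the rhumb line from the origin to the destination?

233.9°

Meridional parts: M(φ₁)=+0.9316, M(φ₂)=-0.2636 → ΔM = -1.1953;  Δλ = -1.6415 rad
tan C = Δλ / ΔM = +1.3733 → C = 233.94°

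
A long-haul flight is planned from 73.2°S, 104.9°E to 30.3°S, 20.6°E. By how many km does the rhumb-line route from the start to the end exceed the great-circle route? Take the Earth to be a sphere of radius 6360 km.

420 km

Great circle: cos σ = sin φ₁ sin φ₂ + cos φ₁ cos φ₂ cos Δλ,  σ = 1.0382 rad → d_gc = 6602.9 km
Rhumb line: Δψ = +1.3574, q = Δφ/Δψ = 0.5516, d_rh = R√(Δφ²+q²Δλ²) = 7022.7 km
Excess = 7022.7 − 6602.9 = 419.8 ≈ 420 km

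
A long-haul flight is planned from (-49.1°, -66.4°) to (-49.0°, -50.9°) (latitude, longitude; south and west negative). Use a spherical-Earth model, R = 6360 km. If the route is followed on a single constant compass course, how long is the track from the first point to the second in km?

Δψ = ln[tan(π/4+φ₂/2)/tan(π/4+φ₁/2)] = +0.0027;  Δφ = +0.0017 rad,  Δλ = +0.2705 rad
q = Δφ/Δψ = 0.6554
d = R·√(Δφ² + q²Δλ²) = 6360·0.17731 = 1128 km

1128 km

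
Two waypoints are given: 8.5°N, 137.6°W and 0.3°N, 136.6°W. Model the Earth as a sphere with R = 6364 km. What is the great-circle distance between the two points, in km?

917 km

Haversine: a = sin²(Δφ/2)+cos φ₁ cos φ₂ sin²(Δλ/2) = 0.00519;  σ = 2·atan2(√a,√(1−a))
σ = 8.260° → d = Rσ = 6364·0.14417 = 917 km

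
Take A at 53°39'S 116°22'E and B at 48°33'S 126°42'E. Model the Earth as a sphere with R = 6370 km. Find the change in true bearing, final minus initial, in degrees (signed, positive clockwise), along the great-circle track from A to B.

-8.1°

Initial bearing θ₁ = atan2(sin Δλ cos φ₂, cos φ₁ sin φ₂ − sin φ₁ cos φ₂ cos Δλ) = 55.95°
Final bearing θ₂ = (initial bearing from the destination back to the start) + 180° = 47.89°
Δθ = θ₂ − θ₁ = -8.1°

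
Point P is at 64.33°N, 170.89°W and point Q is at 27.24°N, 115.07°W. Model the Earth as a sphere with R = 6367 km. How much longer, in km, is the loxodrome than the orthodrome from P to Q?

Great circle: cos σ = sin φ₁ sin φ₂ + cos φ₁ cos φ₂ cos Δλ,  σ = 0.8906 rad → d_gc = 5670.7 km
Rhumb line: Δψ = -0.9847, q = Δφ/Δψ = 0.6574, d_rh = R√(Δφ²+q²Δλ²) = 5798.0 km
Excess = 5798.0 − 5670.7 = 127.3 ≈ 127 km

127 km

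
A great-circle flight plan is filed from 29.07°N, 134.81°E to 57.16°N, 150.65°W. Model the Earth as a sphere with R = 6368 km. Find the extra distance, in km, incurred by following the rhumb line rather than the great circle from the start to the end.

Great circle: cos σ = sin φ₁ sin φ₂ + cos φ₁ cos φ₂ cos Δλ,  σ = 1.0068 rad → d_gc = 6411.2 km
Rhumb line: Δψ = +0.6912, q = Δφ/Δψ = 0.7093, d_rh = R√(Δφ²+q²Δλ²) = 6654.3 km
Excess = 6654.3 − 6411.2 = 243.1 ≈ 243 km

243 km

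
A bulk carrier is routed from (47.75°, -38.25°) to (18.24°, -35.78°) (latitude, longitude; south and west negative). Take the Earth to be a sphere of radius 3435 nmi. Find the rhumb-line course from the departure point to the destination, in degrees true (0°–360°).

Δψ = ln[tan(π/4+φ₂/2)/tan(π/4+φ₁/2)] = -0.6271
Δλ = +0.0431 rad (taken the short way round)
course = atan2(Δλ, Δψ) = 176.07°

176.1°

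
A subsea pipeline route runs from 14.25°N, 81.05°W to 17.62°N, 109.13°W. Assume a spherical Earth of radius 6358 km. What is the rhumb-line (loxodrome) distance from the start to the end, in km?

Rhumb course C = atan2(Δλ, Δψ) with Δψ = ln[tan(π/4+φ₂/2)/tan(π/4+φ₁/2)] = +0.0612, Δλ = -0.4901 → C = 277.12°
d = R·|Δφ| / |cos C| = 6358·0.05882 / 0.12387 = 3019 km

3019 km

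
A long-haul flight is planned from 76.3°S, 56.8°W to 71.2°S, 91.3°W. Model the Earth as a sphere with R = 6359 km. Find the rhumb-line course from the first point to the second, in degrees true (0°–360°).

298.0°

Meridional parts: M(φ₁)=-2.1192, M(φ₂)=-1.7985 → ΔM = +0.3207;  Δλ = -0.6021 rad
tan C = Δλ / ΔM = -1.8775 → C = 298.04°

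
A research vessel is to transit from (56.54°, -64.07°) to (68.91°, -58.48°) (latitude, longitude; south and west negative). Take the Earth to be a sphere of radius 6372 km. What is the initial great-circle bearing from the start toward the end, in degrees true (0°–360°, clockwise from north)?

9.2°

N = sin Δλ·cos φ₂ = +0.0351;  D = cos φ₁ sin φ₂ − sin φ₁ cos φ₂ cos Δλ = +0.2157
initial course = atan2(N, D) = 9.23°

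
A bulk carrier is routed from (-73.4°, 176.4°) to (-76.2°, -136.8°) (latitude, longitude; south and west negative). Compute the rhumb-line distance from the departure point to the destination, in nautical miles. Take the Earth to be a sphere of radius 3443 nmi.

Rhumb course C = atan2(Δλ, Δψ) with Δψ = ln[tan(π/4+φ₂/2)/tan(π/4+φ₁/2)] = -0.1869, Δλ = +0.8168 → C = 102.89°
d = R·|Δφ| / |cos C| = 3443·0.04887 / 0.22307 = 754 nmi

754 nmi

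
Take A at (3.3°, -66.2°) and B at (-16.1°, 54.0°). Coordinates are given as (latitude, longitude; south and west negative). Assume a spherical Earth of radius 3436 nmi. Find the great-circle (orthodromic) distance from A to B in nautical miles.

Haversine: a = sin²(Δφ/2)+cos φ₁ cos φ₂ sin²(Δλ/2) = 0.74923;  σ = 2·atan2(√a,√(1−a))
σ = 119.898° → d = Rσ = 3436·2.09261 = 7190 nmi

7190 nmi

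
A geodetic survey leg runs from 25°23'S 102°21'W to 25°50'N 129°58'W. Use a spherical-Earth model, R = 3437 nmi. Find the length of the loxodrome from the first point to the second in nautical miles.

Δψ = ln[tan(π/4+φ₂/2)/tan(π/4+φ₁/2)] = +0.9252;  Δφ = +0.8939 rad,  Δλ = -0.4820 rad
q = Δφ/Δψ = 0.9661
d = R·√(Δφ² + q²Δλ²) = 3437·1.00792 = 3464 nmi

3464 nmi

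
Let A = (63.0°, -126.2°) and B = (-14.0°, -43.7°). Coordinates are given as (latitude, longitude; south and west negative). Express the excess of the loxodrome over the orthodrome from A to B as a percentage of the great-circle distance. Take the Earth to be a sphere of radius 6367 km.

Great circle: σ = 1.7295 rad → d_gc = Rσ = 11011.8 km
Rhumb: Δφ = -1.3439, Δλ = +1.4399, Δψ = -1.6736, q = Δφ/Δψ = 0.8030 → d_rh = R√(Δφ²+q²Δλ²) = 11287.7 km
Excess = (11287.7 − 11011.8) / 11011.8 = 275.9 / 11011.8 = 2.51% ≈ 2.5%

2.5%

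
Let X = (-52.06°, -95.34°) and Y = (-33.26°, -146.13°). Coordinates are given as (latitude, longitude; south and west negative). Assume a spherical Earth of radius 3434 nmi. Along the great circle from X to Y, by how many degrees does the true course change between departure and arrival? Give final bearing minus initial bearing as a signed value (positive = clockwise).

Initial bearing θ₁ = atan2(sin Δλ cos φ₂, cos φ₁ sin φ₂ − sin φ₁ cos φ₂ cos Δλ) = 277.01°
Final bearing θ₂ = (initial bearing from the destination back to the start) + 180° = 313.13°
Δθ = θ₂ − θ₁ = +36.1°

+36.1°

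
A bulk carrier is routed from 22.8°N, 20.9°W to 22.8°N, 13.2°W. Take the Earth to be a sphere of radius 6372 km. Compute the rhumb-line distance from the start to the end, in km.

789 km

Δψ = ln[tan(π/4+φ₂/2)/tan(π/4+φ₁/2)] = +0.0000;  Δφ = +0.0000 rad,  Δλ = +0.1344 rad
Δψ ≈ 0 so q = cos φ₁ = 0.9219
d = R·√(Δφ² + q²Δλ²) = 6372·0.12389 = 789 km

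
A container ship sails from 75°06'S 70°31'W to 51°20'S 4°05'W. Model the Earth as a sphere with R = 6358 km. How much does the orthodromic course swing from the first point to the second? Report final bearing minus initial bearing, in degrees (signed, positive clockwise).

-61.7°

At departure: θ₁ = atan2(sin Δλ cos φ₂, cos φ₁ sin φ₂ − sin φ₁ cos φ₂ cos Δλ) = 85.94°
At arrival: θ₂ = atan2(sin Δλ cos φ₁, −cos φ₂ sin φ₁ + sin φ₂ cos φ₁ cos Δλ) = 24.24°
Δθ = θ₂ − θ₁ = -61.7°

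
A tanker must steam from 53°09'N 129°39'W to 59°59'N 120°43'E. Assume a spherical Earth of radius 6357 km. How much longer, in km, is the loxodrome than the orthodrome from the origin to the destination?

765 km

Great circle: cos σ = sin φ₁ sin φ₂ + cos φ₁ cos φ₂ cos Δλ,  σ = 0.9372 rad → d_gc = 5957.5 km
Rhumb line: Δψ = +0.2172, q = Δφ/Δψ = 0.5491, d_rh = R√(Δφ²+q²Δλ²) = 6722.5 km
Excess = 6722.5 − 5957.5 = 765.0 ≈ 765 km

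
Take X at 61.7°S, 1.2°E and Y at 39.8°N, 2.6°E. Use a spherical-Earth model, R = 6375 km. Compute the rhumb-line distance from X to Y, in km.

Rhumb course C = atan2(Δλ, Δψ) with Δψ = ln[tan(π/4+φ₂/2)/tan(π/4+φ₁/2)] = +2.1362, Δλ = +0.0244 → C = 0.66°
d = R·|Δφ| / |cos C| = 6375·1.77151 / 0.99993 = 11294 km

11294 km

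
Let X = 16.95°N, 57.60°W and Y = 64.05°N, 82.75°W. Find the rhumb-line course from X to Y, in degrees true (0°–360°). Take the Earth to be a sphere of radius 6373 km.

Meridional parts: M(φ₁)=+0.3002, M(φ₂)=+1.4679 → ΔM = +1.1677;  Δλ = -0.4390 rad
tan C = Δλ / ΔM = -0.3759 → C = 339.40°

339.4°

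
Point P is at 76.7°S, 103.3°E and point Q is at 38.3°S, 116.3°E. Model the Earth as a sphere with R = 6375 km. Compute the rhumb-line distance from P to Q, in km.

Δψ = ln[tan(π/4+φ₂/2)/tan(π/4+φ₁/2)] = +1.4245;  Δφ = +0.6702 rad,  Δλ = +0.2269 rad
q = Δφ/Δψ = 0.4705
d = R·√(Δφ² + q²Δλ²) = 6375·0.67866 = 4326 km

4326 km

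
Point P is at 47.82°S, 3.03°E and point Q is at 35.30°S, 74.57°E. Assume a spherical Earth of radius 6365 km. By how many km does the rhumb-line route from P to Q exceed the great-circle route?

Great circle: cos σ = sin φ₁ sin φ₂ + cos φ₁ cos φ₂ cos Δλ,  σ = 0.9251 rad → d_gc = 5888.4 km
Rhumb line: Δψ = +0.2935, q = Δφ/Δψ = 0.7444, d_rh = R√(Δφ²+q²Δλ²) = 6077.4 km
Excess = 6077.4 − 5888.4 = 189.0 ≈ 189 km

189 km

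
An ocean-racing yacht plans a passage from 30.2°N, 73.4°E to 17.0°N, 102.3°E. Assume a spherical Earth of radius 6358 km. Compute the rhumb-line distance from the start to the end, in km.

3276 km

Rhumb course C = atan2(Δλ, Δψ) with Δψ = ln[tan(π/4+φ₂/2)/tan(π/4+φ₁/2)] = -0.2522, Δλ = +0.5044 → C = 116.56°
d = R·|Δφ| / |cos C| = 6358·0.23038 / 0.44719 = 3276 km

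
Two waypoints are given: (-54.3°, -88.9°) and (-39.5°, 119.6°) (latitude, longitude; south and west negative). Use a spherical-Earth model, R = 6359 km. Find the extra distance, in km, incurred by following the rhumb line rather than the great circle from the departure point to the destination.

2283 km

Great circle: cos σ = sin φ₁ sin φ₂ + cos φ₁ cos φ₂ cos Δλ,  σ = 1.4497 rad → d_gc = 9218.39 km
Rhumb line: Δψ = +0.3816, q = Δφ/Δψ = 0.6770, d_rh = R√(Δφ²+q²Δλ²) = 11500.91 km
Excess = 11500.91 − 9218.39 = 2282.52 ≈ 2283 km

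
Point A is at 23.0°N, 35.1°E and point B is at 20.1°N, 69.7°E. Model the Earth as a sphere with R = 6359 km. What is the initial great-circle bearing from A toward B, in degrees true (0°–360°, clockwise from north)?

θ = atan2( sin Δλ·cos φ₂ ,  cos φ₁ sin φ₂ − sin φ₁ cos φ₂ cos Δλ )
  = atan2(+0.5333, +0.0143) = 88.46°

88.5°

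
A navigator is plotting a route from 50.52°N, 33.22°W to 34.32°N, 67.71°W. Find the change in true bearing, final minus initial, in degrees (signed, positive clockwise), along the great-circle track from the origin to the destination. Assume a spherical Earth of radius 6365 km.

At departure: θ₁ = atan2(sin Δλ cos φ₂, cos φ₁ sin φ₂ − sin φ₁ cos φ₂ cos Δλ) = 250.36°
At arrival: θ₂ = atan2(sin Δλ cos φ₁, −cos φ₂ sin φ₁ + sin φ₂ cos φ₁ cos Δλ) = 226.47°
Δθ = θ₂ − θ₁ = -23.9°

-23.9°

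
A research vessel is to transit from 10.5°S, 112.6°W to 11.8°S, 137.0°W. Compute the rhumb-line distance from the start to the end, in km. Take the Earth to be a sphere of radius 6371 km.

2666 km

Δψ = ln[tan(π/4+φ₂/2)/tan(π/4+φ₁/2)] = -0.0231;  Δφ = -0.0227 rad,  Δλ = -0.4259 rad
q = Δφ/Δψ = 0.9811
d = R·√(Δφ² + q²Δλ²) = 6371·0.41843 = 2666 km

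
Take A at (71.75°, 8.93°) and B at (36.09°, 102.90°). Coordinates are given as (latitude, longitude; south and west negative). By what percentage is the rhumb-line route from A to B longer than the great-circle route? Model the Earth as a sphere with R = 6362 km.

8.5%

Great circle: σ = 0.9981 rad → d_gc = Rσ = 6349.9 km
Rhumb: Δφ = -0.6224, Δλ = +1.6401, Δψ = -1.1525, q = Δφ/Δψ = 0.5400 → d_rh = R√(Δφ²+q²Δλ²) = 6887.0 km
Excess = (6887.0 − 6349.9) / 6349.9 = 537.1 / 6349.9 = 8.46% ≈ 8.5%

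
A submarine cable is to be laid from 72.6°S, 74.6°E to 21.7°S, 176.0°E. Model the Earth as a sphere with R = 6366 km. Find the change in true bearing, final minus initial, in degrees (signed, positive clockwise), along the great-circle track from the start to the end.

Initial bearing θ₁ = atan2(sin Δλ cos φ₂, cos φ₁ sin φ₂ − sin φ₁ cos φ₂ cos Δλ) = 107.42°
Final bearing θ₂ = (initial bearing from the destination back to the start) + 180° = 17.88°
Δθ = θ₂ − θ₁ = -89.5°

-89.5°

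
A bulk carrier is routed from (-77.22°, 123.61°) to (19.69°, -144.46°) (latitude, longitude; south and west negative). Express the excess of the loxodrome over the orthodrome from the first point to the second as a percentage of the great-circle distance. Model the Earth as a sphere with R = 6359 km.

Great circle: σ = 1.9130 rad → d_gc = Rσ = 12165.0 km
Rhumb: Δφ = +1.6914, Δλ = +1.6045, Δψ = +2.5400, q = Δφ/Δψ = 0.6659 → d_rh = R√(Δφ²+q²Δλ²) = 12721.8 km
Excess = (12721.8 − 12165.0) / 12165.0 = 556.8 / 12165.0 = 4.58% ≈ 4.6%

4.6%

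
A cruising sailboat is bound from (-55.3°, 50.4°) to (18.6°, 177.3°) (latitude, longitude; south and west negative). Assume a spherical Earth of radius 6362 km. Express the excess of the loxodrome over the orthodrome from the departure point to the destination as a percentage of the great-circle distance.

Great circle: σ = 2.1971 rad → d_gc = Rσ = 13978.2 km
Rhumb: Δφ = +1.2898, Δλ = +2.2148, Δψ = +1.4939, q = Δφ/Δψ = 0.8634 → d_rh = R√(Δφ²+q²Δλ²) = 14674.4 km
Excess = (14674.4 − 13978.2) / 13978.2 = 696.2 / 13978.2 = 4.98% ≈ 5.0%

5.0%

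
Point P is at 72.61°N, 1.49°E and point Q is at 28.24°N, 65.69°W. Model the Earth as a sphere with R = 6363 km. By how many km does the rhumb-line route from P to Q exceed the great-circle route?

237 km

Great circle: cos σ = sin φ₁ sin φ₂ + cos φ₁ cos φ₂ cos Δλ,  σ = 0.9840 rad → d_gc = 6261.5 km
Rhumb line: Δψ = -1.3636, q = Δφ/Δψ = 0.5679, d_rh = R√(Δφ²+q²Δλ²) = 6498.6 km
Excess = 6498.6 − 6261.5 = 237.1 ≈ 237 km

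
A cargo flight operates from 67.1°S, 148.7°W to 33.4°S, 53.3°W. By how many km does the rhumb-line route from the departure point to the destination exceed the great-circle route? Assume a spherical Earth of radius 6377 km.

Great circle: cos σ = sin φ₁ sin φ₂ + cos φ₁ cos φ₂ cos Δλ,  σ = 1.0741 rad → d_gc = 6849.5 km
Rhumb line: Δψ = +0.9777, q = Δφ/Δψ = 0.6016, d_rh = R√(Δφ²+q²Δλ²) = 7407.3 km
Excess = 7407.3 − 6849.5 = 557.8 ≈ 558 km

558 km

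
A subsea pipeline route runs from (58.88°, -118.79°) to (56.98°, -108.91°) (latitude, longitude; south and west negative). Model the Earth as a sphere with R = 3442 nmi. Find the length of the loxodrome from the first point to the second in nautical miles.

335 nmi

Rhumb course C = atan2(Δλ, Δψ) with Δψ = ln[tan(π/4+φ₂/2)/tan(π/4+φ₁/2)] = -0.0625, Δλ = +0.1724 → C = 109.92°
d = R·|Δφ| / |cos C| = 3442·0.03316 / 0.34063 = 335 nmi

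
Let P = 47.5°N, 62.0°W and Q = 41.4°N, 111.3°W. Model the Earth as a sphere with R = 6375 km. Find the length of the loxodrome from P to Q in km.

Δψ = ln[tan(π/4+φ₂/2)/tan(π/4+φ₁/2)] = -0.1493;  Δφ = -0.1065 rad,  Δλ = -0.8604 rad
q = Δφ/Δψ = 0.7129
d = R·√(Δφ² + q²Δλ²) = 6375·0.62256 = 3969 km

3969 km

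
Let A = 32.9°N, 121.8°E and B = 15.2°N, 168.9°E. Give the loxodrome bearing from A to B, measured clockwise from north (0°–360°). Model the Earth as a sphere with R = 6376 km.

112.5°

Meridional parts: M(φ₁)=+0.6086, M(φ₂)=+0.2685 → ΔM = -0.3402;  Δλ = +0.8221 rad
tan C = Δλ / ΔM = -2.4164 → C = 112.48°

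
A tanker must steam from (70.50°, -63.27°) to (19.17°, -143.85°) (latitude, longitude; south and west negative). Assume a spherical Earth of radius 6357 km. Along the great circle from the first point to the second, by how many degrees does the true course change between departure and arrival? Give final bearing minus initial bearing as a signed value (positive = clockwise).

At departure: θ₁ = atan2(sin Δλ cos φ₂, cos φ₁ sin φ₂ − sin φ₁ cos φ₂ cos Δλ) = 267.78°
At arrival: θ₂ = atan2(sin Δλ cos φ₁, −cos φ₂ sin φ₁ + sin φ₂ cos φ₁ cos Δλ) = 200.68°
Δθ = θ₂ − θ₁ = -67.1°

-67.1°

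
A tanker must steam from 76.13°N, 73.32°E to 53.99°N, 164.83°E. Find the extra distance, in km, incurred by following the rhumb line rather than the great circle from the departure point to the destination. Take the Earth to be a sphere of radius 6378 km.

407 km

Great circle: cos σ = sin φ₁ sin φ₂ + cos φ₁ cos φ₂ cos Δλ,  σ = 0.6735 rad → d_gc = 4295.9 km
Rhumb line: Δψ = -0.9829, q = Δφ/Δψ = 0.3932, d_rh = R√(Δφ²+q²Δλ²) = 4702.5 km
Excess = 4702.5 − 4295.9 = 406.6 ≈ 407 km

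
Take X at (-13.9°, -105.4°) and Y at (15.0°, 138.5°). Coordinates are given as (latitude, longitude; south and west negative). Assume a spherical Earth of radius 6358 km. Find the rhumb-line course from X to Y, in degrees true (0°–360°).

Δψ = ln[tan(π/4+φ₂/2)/tan(π/4+φ₁/2)] = +0.5099
Δλ = -2.0263 rad (taken the short way round)
course = atan2(Δλ, Δψ) = 284.12°

284.1°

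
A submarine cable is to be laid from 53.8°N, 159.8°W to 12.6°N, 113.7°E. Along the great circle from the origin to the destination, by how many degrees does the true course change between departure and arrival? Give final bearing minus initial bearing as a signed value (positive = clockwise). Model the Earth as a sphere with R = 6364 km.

Initial bearing θ₁ = atan2(sin Δλ cos φ₂, cos φ₁ sin φ₂ − sin φ₁ cos φ₂ cos Δλ) = 274.74°
Final bearing θ₂ = (initial bearing from the destination back to the start) + 180° = 217.09°
Δθ = θ₂ − θ₁ = -57.6°

-57.6°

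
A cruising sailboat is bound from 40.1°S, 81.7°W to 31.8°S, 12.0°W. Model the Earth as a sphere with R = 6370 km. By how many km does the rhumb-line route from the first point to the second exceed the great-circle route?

148 km

Great circle: cos σ = sin φ₁ sin φ₂ + cos φ₁ cos φ₂ cos Δλ,  σ = 0.9704 rad → d_gc = 6181.5 km
Rhumb line: Δψ = +0.1793, q = Δφ/Δψ = 0.8081, d_rh = R√(Δφ²+q²Δλ²) = 6329.5 km
Excess = 6329.5 − 6181.5 = 148.0 ≈ 148 km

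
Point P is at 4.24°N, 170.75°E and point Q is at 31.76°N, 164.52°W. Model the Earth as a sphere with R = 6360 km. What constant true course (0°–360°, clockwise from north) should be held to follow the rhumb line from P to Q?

40.2°

Meridional parts: M(φ₁)=+0.0741, M(φ₂)=+0.5851 → ΔM = +0.5110;  Δλ = +0.4316 rad
tan C = Δλ / ΔM = +0.8446 → C = 40.18°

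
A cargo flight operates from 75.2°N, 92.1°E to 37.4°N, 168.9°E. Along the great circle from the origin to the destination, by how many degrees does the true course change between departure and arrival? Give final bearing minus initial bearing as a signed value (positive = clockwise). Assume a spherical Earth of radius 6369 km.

Initial bearing θ₁ = atan2(sin Δλ cos φ₂, cos φ₁ sin φ₂ − sin φ₁ cos φ₂ cos Δλ) = 91.50°
Final bearing θ₂ = (initial bearing from the destination back to the start) + 180° = 161.25°
Δθ = θ₂ − θ₁ = +69.8°

+69.8°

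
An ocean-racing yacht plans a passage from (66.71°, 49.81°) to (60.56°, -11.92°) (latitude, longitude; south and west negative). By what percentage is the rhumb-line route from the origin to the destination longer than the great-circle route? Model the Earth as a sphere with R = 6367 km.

4.1%

Great circle: σ = 0.4692 rad → d_gc = Rσ = 2987.1 km
Rhumb: Δφ = -0.1073, Δλ = -1.0774, Δψ = -0.2428, q = Δφ/Δψ = 0.4421 → d_rh = R√(Δφ²+q²Δλ²) = 3109.0 km
Excess = (3109.0 − 2987.1) / 2987.1 = 121.9 / 2987.1 = 4.08% ≈ 4.1%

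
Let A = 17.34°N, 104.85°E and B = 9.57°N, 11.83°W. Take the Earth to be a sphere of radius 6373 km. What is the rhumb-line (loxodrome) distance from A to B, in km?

Rhumb course C = atan2(Δλ, Δψ) with Δψ = ln[tan(π/4+φ₂/2)/tan(π/4+φ₁/2)] = -0.1396, Δλ = -2.0365 → C = 266.08°
d = R·|Δφ| / |cos C| = 6373·0.13561 / 0.06837 = 12641 km

12641 km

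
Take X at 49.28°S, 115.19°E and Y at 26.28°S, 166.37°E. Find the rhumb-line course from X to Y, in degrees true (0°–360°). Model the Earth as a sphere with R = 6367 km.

60.0°

Δψ = ln[tan(π/4+φ₂/2)/tan(π/4+φ₁/2)] = +0.5156
Δλ = +0.8933 rad (taken the short way round)
course = atan2(Δλ, Δψ) = 60.00°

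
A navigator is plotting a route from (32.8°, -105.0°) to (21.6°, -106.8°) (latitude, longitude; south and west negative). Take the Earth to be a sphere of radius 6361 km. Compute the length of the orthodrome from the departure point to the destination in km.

Haversine: a = sin²(Δφ/2)+cos φ₁ cos φ₂ sin²(Δλ/2) = 0.00972;  σ = 2·atan2(√a,√(1−a))
σ = 11.313° → d = Rσ = 6361·0.19745 = 1256 km

1256 km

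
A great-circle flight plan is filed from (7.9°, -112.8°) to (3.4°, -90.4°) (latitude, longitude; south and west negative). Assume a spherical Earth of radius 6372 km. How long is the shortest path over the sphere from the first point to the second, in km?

2528 km

cos σ = sin φ₁ sin φ₂ + cos φ₁ cos φ₂ cos Δλ
      = sin(7.90°)sin(3.40°) + cos(7.90°)cos(3.40°)cos(22.40°) = 0.9223
σ = 22.734° → d = Rσ = 6372·0.39678 = 2528 km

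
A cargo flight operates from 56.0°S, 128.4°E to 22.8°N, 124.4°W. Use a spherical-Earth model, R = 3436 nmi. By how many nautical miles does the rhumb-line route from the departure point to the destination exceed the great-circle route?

Great circle: cos σ = sin φ₁ sin φ₂ + cos φ₁ cos φ₂ cos Δλ,  σ = 2.0643 rad → d_gc = 7092.9 nmi
Rhumb line: Δψ = +1.5939, q = Δφ/Δψ = 0.8629, d_rh = R√(Δφ²+q²Δλ²) = 7287.0 nmi
Excess = 7287.0 − 7092.9 = 194.1 ≈ 194 nmi

194 nmi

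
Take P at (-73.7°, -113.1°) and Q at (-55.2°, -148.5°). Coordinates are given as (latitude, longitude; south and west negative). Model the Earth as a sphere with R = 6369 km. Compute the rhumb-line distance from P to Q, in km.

2619 km

Rhumb course C = atan2(Δλ, Δψ) with Δψ = ln[tan(π/4+φ₂/2)/tan(π/4+φ₁/2)] = +0.7831, Δλ = -0.6178 → C = 321.73°
d = R·|Δφ| / |cos C| = 6369·0.32289 / 0.78507 = 2619 km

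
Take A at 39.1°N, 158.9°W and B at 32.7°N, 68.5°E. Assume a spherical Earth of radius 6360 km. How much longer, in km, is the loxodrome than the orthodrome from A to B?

1296 km

Great circle: cos σ = sin φ₁ sin φ₂ + cos φ₁ cos φ₂ cos Δλ,  σ = 1.6723 rad → d_gc = 10635.8 km
Rhumb line: Δψ = -0.1380, q = Δφ/Δψ = 0.8092, d_rh = R√(Δφ²+q²Δλ²) = 11931.5 km
Excess = 11931.5 − 10635.8 = 1295.7 ≈ 1296 km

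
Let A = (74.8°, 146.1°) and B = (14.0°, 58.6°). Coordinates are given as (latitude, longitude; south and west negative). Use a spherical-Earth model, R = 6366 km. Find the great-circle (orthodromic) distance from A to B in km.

8427 km

Haversine: a = sin²(Δφ/2)+cos φ₁ cos φ₂ sin²(Δλ/2) = 0.37772;  σ = 2·atan2(√a,√(1−a))
σ = 75.844° → d = Rσ = 6366·1.32374 = 8427 km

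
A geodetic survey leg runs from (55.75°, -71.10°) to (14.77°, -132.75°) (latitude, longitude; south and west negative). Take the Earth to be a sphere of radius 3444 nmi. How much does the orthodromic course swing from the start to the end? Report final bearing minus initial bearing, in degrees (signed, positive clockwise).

-40.4°

Initial bearing θ₁ = atan2(sin Δλ cos φ₂, cos φ₁ sin φ₂ − sin φ₁ cos φ₂ cos Δλ) = 254.50°
Final bearing θ₂ = (initial bearing from the destination back to the start) + 180° = 214.12°
Δθ = θ₂ − θ₁ = -40.4°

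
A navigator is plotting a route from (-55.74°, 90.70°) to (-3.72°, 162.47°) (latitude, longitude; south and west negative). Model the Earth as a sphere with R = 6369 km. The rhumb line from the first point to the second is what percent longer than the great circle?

Great circle: σ = 1.3394 rad → d_gc = Rσ = 8530.5 km
Rhumb: Δφ = +0.9079, Δλ = +1.2526, Δψ = +1.1120, q = Δφ/Δψ = 0.8165 → d_rh = R√(Δφ²+q²Δλ²) = 8710.2 km
Excess = (8710.2 − 8530.5) / 8530.5 = 179.7 / 8530.5 = 2.11% ≈ 2.1%

2.1%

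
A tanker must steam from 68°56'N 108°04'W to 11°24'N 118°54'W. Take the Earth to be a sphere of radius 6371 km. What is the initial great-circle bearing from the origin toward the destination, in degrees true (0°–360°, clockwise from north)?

192.6°

N = sin Δλ·cos φ₂ = -0.1842;  D = cos φ₁ sin φ₂ − sin φ₁ cos φ₂ cos Δλ = -0.8274
initial course = atan2(N, D) = 192.55°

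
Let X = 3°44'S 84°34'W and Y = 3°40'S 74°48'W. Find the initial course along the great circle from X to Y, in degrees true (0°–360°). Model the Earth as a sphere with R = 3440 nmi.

θ = atan2( sin Δλ·cos φ₂ ,  cos φ₁ sin φ₂ − sin φ₁ cos φ₂ cos Δλ )
  = atan2(+0.1693, +0.0002) = 89.92°

89.9°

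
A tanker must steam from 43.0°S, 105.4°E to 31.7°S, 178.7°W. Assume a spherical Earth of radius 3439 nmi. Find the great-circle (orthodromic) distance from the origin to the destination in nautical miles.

3562 nmi

cos σ = sin φ₁ sin φ₂ + cos φ₁ cos φ₂ cos Δλ
      = sin(-43.00°)sin(-31.70°) + cos(-43.00°)cos(-31.70°)cos(75.90°) = 0.5100
σ = 59.339° → d = Rσ = 3439·1.03566 = 3562 nmi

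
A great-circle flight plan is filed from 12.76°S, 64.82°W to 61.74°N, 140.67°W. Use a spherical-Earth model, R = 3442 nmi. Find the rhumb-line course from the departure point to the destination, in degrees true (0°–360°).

Meridional parts: M(φ₁)=-0.2246, M(φ₂)=+1.3794 → ΔM = +1.6039;  Δλ = -1.3238 rad
tan C = Δλ / ΔM = -0.8254 → C = 320.46°

320.5°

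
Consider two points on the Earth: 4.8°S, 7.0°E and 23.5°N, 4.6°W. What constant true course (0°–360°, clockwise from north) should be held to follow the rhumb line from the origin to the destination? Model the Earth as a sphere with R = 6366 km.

338.2°

Δψ = ln[tan(π/4+φ₂/2)/tan(π/4+φ₁/2)] = +0.5060
Δλ = -0.2025 rad (taken the short way round)
course = atan2(Δλ, Δψ) = 338.19°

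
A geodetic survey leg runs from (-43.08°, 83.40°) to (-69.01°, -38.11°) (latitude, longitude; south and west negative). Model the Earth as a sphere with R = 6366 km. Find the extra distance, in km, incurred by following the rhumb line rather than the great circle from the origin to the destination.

Great circle: cos σ = sin φ₁ sin φ₂ + cos φ₁ cos φ₂ cos Δλ,  σ = 1.0461 rad → d_gc = 6659.4 km
Rhumb line: Δψ = -0.8513, q = Δφ/Δψ = 0.5316, d_rh = R√(Δφ²+q²Δλ²) = 7733.8 km
Excess = 7733.8 − 6659.4 = 1074.4 ≈ 1074 km

1074 km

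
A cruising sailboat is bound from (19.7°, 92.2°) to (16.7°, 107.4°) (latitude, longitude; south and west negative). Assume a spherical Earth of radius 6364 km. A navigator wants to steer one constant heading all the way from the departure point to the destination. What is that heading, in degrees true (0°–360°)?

Δψ = ln[tan(π/4+φ₂/2)/tan(π/4+φ₁/2)] = -0.0551
Δλ = +0.2653 rad (taken the short way round)
course = atan2(Δλ, Δψ) = 101.74°

101.7°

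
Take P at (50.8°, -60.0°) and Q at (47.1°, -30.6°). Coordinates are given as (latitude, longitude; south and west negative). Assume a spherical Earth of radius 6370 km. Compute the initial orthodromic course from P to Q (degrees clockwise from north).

89.4°

θ = atan2( sin Δλ·cos φ₂ ,  cos φ₁ sin φ₂ − sin φ₁ cos φ₂ cos Δλ )
  = atan2(+0.3342, +0.0034) = 89.42°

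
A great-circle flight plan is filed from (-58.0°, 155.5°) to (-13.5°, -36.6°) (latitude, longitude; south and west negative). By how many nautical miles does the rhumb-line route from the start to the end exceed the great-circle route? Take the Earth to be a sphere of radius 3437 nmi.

Great circle: cos σ = sin φ₁ sin φ₂ + cos φ₁ cos φ₂ cos Δλ,  σ = 1.8816 rad → d_gc = 6467.2 nmi
Rhumb line: Δψ = +1.0113, q = Δφ/Δψ = 0.7680, d_rh = R√(Δφ²+q²Δλ²) = 8182.5 nmi
Excess = 8182.5 − 6467.2 = 1715.3 ≈ 1715 nmi

1715 nmi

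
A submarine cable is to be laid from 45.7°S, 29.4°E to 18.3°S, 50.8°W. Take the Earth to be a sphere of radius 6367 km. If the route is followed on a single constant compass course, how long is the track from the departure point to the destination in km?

8028 km

Δψ = ln[tan(π/4+φ₂/2)/tan(π/4+φ₁/2)] = +0.5738;  Δφ = +0.4782 rad,  Δλ = -1.3998 rad
q = Δφ/Δψ = 0.8334
d = R·√(Δφ² + q²Δλ²) = 6367·1.26083 = 8028 km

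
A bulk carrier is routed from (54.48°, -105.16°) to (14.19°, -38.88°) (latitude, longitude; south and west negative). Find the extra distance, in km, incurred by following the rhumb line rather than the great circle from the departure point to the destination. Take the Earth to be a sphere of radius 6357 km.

152 km

Great circle: cos σ = sin φ₁ sin φ₂ + cos φ₁ cos φ₂ cos Δλ,  σ = 1.1306 rad → d_gc = 7187.33 km
Rhumb line: Δψ = -0.8883, q = Δφ/Δψ = 0.7916, d_rh = R√(Δφ²+q²Δλ²) = 7339.81 km
Excess = 7339.81 − 7187.33 = 152.48 ≈ 152 km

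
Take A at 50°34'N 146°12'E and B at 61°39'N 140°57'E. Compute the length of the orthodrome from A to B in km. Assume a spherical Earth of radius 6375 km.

1274 km

Haversine: a = sin²(Δφ/2)+cos φ₁ cos φ₂ sin²(Δλ/2) = 0.00996;  σ = 2·atan2(√a,√(1−a))
σ = 11.454° → d = Rσ = 6375·0.19992 = 1274 km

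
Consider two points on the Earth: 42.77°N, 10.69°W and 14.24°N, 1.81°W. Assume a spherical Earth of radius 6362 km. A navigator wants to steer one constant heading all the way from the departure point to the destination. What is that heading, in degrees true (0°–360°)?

164.9°

Δψ = ln[tan(π/4+φ₂/2)/tan(π/4+φ₁/2)] = -0.5762
Δλ = +0.1550 rad (taken the short way round)
course = atan2(Δλ, Δψ) = 164.95°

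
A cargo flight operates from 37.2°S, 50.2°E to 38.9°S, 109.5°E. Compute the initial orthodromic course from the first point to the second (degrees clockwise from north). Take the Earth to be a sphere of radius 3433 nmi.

111.2°

N = sin Δλ·cos φ₂ = +0.6692;  D = cos φ₁ sin φ₂ − sin φ₁ cos φ₂ cos Δλ = -0.2600
initial course = atan2(N, D) = 111.23°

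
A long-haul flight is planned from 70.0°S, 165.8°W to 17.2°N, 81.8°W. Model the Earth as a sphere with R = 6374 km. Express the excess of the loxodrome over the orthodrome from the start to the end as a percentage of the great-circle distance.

Great circle: σ = 1.8170 rad → d_gc = Rσ = 11581.6 km
Rhumb: Δφ = +1.5219, Δλ = +1.4661, Δψ = +2.0402, q = Δφ/Δψ = 0.7460 → d_rh = R√(Δφ²+q²Δλ²) = 11945.6 km
Excess = (11945.6 − 11581.6) / 11581.6 = 364.0 / 11581.6 = 3.14% ≈ 3.1%

3.1%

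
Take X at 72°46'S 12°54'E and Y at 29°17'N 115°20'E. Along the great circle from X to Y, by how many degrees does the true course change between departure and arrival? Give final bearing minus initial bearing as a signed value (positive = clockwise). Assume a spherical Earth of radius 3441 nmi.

Initial bearing θ₁ = atan2(sin Δλ cos φ₂, cos φ₁ sin φ₂ − sin φ₁ cos φ₂ cos Δλ) = 92.32°
Final bearing θ₂ = (initial bearing from the destination back to the start) + 180° = 19.84°
Δθ = θ₂ − θ₁ = -72.5°

-72.5°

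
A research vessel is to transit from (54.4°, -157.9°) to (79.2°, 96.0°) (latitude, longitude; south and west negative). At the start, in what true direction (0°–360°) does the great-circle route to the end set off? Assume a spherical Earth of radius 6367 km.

N = sin Δλ·cos φ₂ = -0.1800;  D = cos φ₁ sin φ₂ − sin φ₁ cos φ₂ cos Δλ = +0.6141
initial course = atan2(N, D) = 343.66°

343.7°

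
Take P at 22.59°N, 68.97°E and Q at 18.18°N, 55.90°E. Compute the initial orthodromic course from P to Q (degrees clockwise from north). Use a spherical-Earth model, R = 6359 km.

N = sin Δλ·cos φ₂ = -0.2149;  D = cos φ₁ sin φ₂ − sin φ₁ cos φ₂ cos Δλ = -0.0674
initial course = atan2(N, D) = 252.57°

252.6°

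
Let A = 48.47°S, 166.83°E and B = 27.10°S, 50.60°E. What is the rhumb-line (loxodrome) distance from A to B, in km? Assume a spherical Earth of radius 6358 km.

10337 km

Δψ = ln[tan(π/4+φ₂/2)/tan(π/4+φ₁/2)] = +0.4781;  Δφ = +0.3730 rad,  Δλ = -2.0286 rad
q = Δφ/Δψ = 0.7801
d = R·√(Δφ² + q²Δλ²) = 6358·1.62589 = 10337 km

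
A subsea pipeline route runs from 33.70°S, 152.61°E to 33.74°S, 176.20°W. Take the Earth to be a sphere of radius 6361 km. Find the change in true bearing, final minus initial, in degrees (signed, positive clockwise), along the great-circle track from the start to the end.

-17.6°

At departure: θ₁ = atan2(sin Δλ cos φ₂, cos φ₁ sin φ₂ − sin φ₁ cos φ₂ cos Δλ) = 98.89°
At arrival: θ₂ = atan2(sin Δλ cos φ₁, −cos φ₂ sin φ₁ + sin φ₂ cos φ₁ cos Δλ) = 81.28°
Δθ = θ₂ − θ₁ = -17.6°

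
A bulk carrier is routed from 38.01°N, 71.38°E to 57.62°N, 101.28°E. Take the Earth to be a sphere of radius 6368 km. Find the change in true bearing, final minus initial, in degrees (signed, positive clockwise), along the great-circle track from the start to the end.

+22.7°

At departure: θ₁ = atan2(sin Δλ cos φ₂, cos φ₁ sin φ₂ − sin φ₁ cos φ₂ cos Δλ) = 35.12°
At arrival: θ₂ = atan2(sin Δλ cos φ₁, −cos φ₂ sin φ₁ + sin φ₂ cos φ₁ cos Δλ) = 57.83°
Δθ = θ₂ − θ₁ = +22.7°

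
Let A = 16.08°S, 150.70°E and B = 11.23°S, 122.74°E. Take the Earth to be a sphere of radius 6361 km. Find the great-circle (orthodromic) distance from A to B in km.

Haversine: a = sin²(Δφ/2)+cos φ₁ cos φ₂ sin²(Δλ/2) = 0.05680;  σ = 2·atan2(√a,√(1−a))
σ = 27.575° → d = Rσ = 6361·0.48127 = 3061 km

3061 km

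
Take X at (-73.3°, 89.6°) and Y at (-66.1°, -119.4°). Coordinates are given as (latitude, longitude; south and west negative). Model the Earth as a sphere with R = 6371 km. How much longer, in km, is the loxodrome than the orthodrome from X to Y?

Great circle: cos σ = sin φ₁ sin φ₂ + cos φ₁ cos φ₂ cos Δλ,  σ = 0.6859 rad → d_gc = 4369.68 km
Rhumb line: Δψ = +0.3660, q = Δφ/Δψ = 0.3433, d_rh = R√(Δφ²+q²Δλ²) = 5820.15 km
Excess = 5820.15 − 4369.68 = 1450.47 ≈ 1450 km

1450 km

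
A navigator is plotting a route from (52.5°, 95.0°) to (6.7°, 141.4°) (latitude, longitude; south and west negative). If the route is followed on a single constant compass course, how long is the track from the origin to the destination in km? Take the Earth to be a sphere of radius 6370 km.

Rhumb course C = atan2(Δλ, Δψ) with Δψ = ln[tan(π/4+φ₂/2)/tan(π/4+φ₁/2)] = -0.9632, Δλ = +0.8098 → C = 139.94°
d = R·|Δφ| / |cos C| = 6370·0.79936 / 0.76542 = 6652 km

6652 km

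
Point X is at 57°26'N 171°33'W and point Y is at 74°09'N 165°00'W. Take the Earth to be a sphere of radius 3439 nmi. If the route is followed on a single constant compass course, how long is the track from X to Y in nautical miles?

1015 nmi

Rhumb course C = atan2(Δλ, Δψ) with Δψ = ln[tan(π/4+φ₂/2)/tan(π/4+φ₁/2)] = +0.7412, Δλ = +0.1143 → C = 8.77°
d = R·|Δφ| / |cos C| = 3439·0.29176 / 0.98831 = 1015 nmi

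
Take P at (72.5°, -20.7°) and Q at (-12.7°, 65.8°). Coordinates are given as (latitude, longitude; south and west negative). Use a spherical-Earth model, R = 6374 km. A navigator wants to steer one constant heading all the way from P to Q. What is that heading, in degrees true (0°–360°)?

144.2°

Δψ = ln[tan(π/4+φ₂/2)/tan(π/4+φ₁/2)] = -2.0949
Δλ = +1.5097 rad (taken the short way round)
course = atan2(Δλ, Δψ) = 144.22°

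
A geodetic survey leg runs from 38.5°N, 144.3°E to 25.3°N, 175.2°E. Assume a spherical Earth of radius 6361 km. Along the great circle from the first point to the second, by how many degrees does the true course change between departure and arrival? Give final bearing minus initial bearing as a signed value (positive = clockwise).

+16.7°

Initial bearing θ₁ = atan2(sin Δλ cos φ₂, cos φ₁ sin φ₂ − sin φ₁ cos φ₂ cos Δλ) = 107.73°
Final bearing θ₂ = (initial bearing from the destination back to the start) + 180° = 124.46°
Δθ = θ₂ − θ₁ = +16.7°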